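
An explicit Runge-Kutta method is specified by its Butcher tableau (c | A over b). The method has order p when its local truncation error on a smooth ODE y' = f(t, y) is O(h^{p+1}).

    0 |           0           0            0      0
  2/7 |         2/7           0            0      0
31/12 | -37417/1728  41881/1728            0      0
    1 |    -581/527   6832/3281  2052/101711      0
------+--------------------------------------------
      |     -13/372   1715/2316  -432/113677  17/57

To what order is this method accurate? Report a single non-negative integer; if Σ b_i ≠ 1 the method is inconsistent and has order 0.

b = (-13/372, 1715/2316, -432/113677, 17/57)
c = (0, 2/7, 31/12, 1)
Ac = (0, 0, 5983/864, 11/17)
Σ b_i: (-13/372)·1 + 1715/2316·1 + (-432/113677)·1 + 17/57·1 = 1 ✓
b·c: 1715/2316·2/7 + (-432/113677)·31/12 + 17/57·1 = 1/2 ✓
b·c²: 1715/2316·4/49 + (-432/113677)·961/144 + 17/57·1 = 1/3 ✓
b·Ac: (-432/113677)·5983/864 + 17/57·11/17 = 1/6 ✓
b·c³: 1715/2316·8/343 + (-432/113677)·29791/1728 + 17/57·1 = 1/4 ✓
b·(c∘Ac): (-432/113677)·185473/10368 + 17/57·11/17 = 1/8 ✓
b·Ac²: (-432/113677)·5983/3024 + 17/57·145/476 = 1/12 ✓
b·A²c: 17/57·19/136 = 1/24 ✓; 4 stages ⇒ order 4.

4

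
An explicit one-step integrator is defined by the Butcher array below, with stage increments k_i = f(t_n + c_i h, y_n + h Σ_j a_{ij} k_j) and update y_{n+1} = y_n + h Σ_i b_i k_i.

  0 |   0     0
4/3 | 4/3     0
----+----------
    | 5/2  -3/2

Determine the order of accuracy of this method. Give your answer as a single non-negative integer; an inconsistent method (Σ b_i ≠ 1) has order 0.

b = (5/2, -3/2)
c = (0, 4/3)
Σ b_i: 5/2·1 + (-3/2)·1 = 1 ✓
b·c: (-3/2)·4/3 = -2 ≠ 1/2 ⇒ order 1.

1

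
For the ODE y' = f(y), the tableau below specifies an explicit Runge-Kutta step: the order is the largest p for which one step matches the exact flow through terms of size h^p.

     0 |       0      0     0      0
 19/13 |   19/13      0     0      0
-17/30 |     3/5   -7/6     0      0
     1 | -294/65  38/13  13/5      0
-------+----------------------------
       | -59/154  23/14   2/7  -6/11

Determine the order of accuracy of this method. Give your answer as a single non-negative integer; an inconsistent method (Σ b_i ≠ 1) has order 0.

b = (-59/154, 23/14, 2/7, -6/11)
c = (0, 19/13, -17/30, 1)
Ac = (0, 0, -133/78, 70951/25350)
Σ b_i: (-59/154)·1 + 23/14·1 + 2/7·1 + (-6/11)·1 = 1 ✓
b·c: 23/14·19/13 + 2/7·(-17/30) + (-6/11)·1 = 50863/30030 ≠ 1/2 ⇒ order 1.

1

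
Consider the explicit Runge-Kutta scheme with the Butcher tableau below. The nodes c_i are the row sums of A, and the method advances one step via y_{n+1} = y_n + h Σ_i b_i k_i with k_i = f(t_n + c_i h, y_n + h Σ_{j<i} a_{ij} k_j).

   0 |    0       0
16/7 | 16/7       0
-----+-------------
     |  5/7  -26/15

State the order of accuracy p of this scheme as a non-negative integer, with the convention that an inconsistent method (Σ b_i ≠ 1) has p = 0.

b = (5/7, -26/15)
c = (0, 16/7)
Σ b_i: 5/7·1 + (-26/15)·1 = -107/105 ≠ 1 ⇒ order 0.

0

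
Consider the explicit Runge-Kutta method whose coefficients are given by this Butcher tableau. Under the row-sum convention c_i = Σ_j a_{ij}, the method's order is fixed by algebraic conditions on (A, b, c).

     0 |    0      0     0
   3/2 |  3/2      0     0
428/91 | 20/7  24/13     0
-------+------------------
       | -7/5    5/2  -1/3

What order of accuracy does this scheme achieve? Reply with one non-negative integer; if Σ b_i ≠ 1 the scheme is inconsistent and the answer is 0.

0

b = (-7/5, 5/2, -1/3)
c = (0, 3/2, 428/91)
Ac = (0, 0, 36/13)
Σ b_i: (-7/5)·1 + 5/2·1 + (-1/3)·1 = 23/30 ≠ 1 ⇒ order 0.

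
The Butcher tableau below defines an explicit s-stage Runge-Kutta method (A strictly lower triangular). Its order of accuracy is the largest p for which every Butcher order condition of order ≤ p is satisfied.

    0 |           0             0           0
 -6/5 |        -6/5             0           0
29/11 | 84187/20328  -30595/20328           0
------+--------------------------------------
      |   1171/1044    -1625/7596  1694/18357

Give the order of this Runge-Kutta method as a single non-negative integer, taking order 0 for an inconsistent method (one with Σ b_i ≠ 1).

3

b = (1171/1044, -1625/7596, 1694/18357)
c = (0, -6/5, 29/11)
Ac = (0, 0, 6119/3388)
Σ b_i: 1171/1044·1 + (-1625/7596)·1 + 1694/18357·1 = 1 ✓
b·c: (-1625/7596)·(-6/5) + 1694/18357·29/11 = 1/2 ✓
b·c²: (-1625/7596)·36/25 + 1694/18357·841/121 = 1/3 ✓
b·Ac: 1694/18357·6119/3388 = 1/6 ✓; 3 stages ⇒ order 3.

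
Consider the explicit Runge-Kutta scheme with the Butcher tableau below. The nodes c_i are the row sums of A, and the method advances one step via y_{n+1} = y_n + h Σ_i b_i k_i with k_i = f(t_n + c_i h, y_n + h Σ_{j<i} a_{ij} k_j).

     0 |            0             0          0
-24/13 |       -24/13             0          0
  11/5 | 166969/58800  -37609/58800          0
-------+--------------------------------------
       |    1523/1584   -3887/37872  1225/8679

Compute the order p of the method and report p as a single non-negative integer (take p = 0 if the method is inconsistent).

b = (1523/1584, -3887/37872, 1225/8679)
c = (0, -24/13, 11/5)
Ac = (0, 0, 2893/2450)
Σ b_i: 1523/1584·1 + (-3887/37872)·1 + 1225/8679·1 = 1 ✓
b·c: (-3887/37872)·(-24/13) + 1225/8679·11/5 = 1/2 ✓
b·c²: (-3887/37872)·576/169 + 1225/8679·121/25 = 1/3 ✓
b·Ac: 1225/8679·2893/2450 = 1/6 ✓; 3 stages ⇒ order 3.

3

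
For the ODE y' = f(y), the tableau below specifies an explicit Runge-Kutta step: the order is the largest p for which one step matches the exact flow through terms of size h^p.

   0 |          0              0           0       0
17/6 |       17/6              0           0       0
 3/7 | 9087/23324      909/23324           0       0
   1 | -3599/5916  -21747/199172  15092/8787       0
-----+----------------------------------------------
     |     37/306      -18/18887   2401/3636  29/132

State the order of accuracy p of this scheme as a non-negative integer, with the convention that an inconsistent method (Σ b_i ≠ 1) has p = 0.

b = (37/306, -18/18887, 2401/3636, 29/132)
c = (0, 17/6, 3/7, 1)
Ac = (0, 0, 303/2744, 99/232)
Σ b_i: 37/306·1 + (-18/18887)·1 + 2401/3636·1 + 29/132·1 = 1 ✓
b·c: (-18/18887)·17/6 + 2401/3636·3/7 + 29/132·1 = 1/2 ✓
b·c²: (-18/18887)·289/36 + 2401/3636·9/49 + 29/132·1 = 1/3 ✓
b·Ac: 2401/3636·303/2744 + 29/132·99/232 = 1/6 ✓
b·c³: (-18/18887)·4913/216 + 2401/3636·27/343 + 29/132·1 = 1/4 ✓
b·(c∘Ac): 2401/3636·909/19208 + 29/132·99/232 = 1/8 ✓
b·Ac²: 2401/3636·1717/5488 + 29/132·(-781/1392) = 1/12 ✓
b·A²c: 29/132·11/58 = 1/24 ✓; 4 stages ⇒ order 4.

4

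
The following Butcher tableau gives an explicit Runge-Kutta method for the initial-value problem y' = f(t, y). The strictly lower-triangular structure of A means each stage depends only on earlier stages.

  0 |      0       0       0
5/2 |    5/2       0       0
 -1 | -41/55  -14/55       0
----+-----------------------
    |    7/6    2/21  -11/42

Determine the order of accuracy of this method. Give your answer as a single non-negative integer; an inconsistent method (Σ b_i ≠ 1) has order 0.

3

b = (7/6, 2/21, -11/42)
c = (0, 5/2, -1)
Ac = (0, 0, -7/11)
Σ b_i: 7/6·1 + 2/21·1 + (-11/42)·1 = 1 ✓
b·c: 2/21·5/2 + (-11/42)·(-1) = 1/2 ✓
b·c²: 2/21·25/4 + (-11/42)·1 = 1/3 ✓
b·Ac: (-11/42)·(-7/11) = 1/6 ✓; 3 stages ⇒ order 3.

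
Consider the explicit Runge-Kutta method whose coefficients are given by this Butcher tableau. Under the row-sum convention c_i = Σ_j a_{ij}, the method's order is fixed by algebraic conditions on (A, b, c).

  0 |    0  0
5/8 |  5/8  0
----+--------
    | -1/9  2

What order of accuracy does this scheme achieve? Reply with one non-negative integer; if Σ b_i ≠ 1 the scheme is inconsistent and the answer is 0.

b = (-1/9, 2)
c = (0, 5/8)
Σ b_i: (-1/9)·1 + 2·1 = 17/9 ≠ 1 ⇒ order 0.

0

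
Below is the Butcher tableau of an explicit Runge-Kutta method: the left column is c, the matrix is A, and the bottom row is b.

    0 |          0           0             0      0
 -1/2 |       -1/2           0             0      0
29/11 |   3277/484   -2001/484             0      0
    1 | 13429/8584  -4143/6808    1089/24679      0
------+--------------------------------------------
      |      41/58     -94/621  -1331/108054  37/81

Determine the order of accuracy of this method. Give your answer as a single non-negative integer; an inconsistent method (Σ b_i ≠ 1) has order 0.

4

b = (41/58, -94/621, -1331/108054, 37/81)
c = (0, -1/2, 29/11, 1)
Ac = (0, 0, 2001/968, 249/592)
Σ b_i: 41/58·1 + (-94/621)·1 + (-1331/108054)·1 + 37/81·1 = 1 ✓
b·c: (-94/621)·(-1/2) + (-1331/108054)·29/11 + 37/81·1 = 1/2 ✓
b·c²: (-94/621)·1/4 + (-1331/108054)·841/121 + 37/81·1 = 1/3 ✓
b·Ac: (-1331/108054)·2001/968 + 37/81·249/592 = 1/6 ✓
b·c³: (-94/621)·(-1/8) + (-1331/108054)·24389/1331 + 37/81·1 = 1/4 ✓
b·(c∘Ac): (-1331/108054)·58029/10648 + 37/81·249/592 = 1/8 ✓
b·Ac²: (-1331/108054)·(-2001/1936) + 37/81·183/1184 = 1/12 ✓
b·A²c: 37/81·27/296 = 1/24 ✓; 4 stages ⇒ order 4.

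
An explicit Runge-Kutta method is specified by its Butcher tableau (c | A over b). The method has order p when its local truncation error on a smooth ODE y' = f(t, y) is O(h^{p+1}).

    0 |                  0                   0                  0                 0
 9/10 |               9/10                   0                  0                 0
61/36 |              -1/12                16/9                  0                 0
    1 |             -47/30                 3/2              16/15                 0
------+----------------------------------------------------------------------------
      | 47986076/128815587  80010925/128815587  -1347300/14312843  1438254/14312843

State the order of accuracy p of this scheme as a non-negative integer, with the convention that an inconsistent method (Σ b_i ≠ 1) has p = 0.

b = (47986076/128815587, 80010925/128815587, -1347300/14312843, 1438254/14312843)
c = (0, 9/10, 61/36, 1)
Ac = (0, 0, 8/5, 341/108)
Σ b_i: 47986076/128815587·1 + 80010925/128815587·1 + (-1347300/14312843)·1 + 1438254/14312843·1 = 1 ✓
b·c: 80010925/128815587·9/10 + (-1347300/14312843)·61/36 + 1438254/14312843·1 = 1/2 ✓
b·c²: 80010925/128815587·81/100 + (-1347300/14312843)·3721/1296 + 1438254/14312843·1 = 1/3 ✓
b·Ac: (-1347300/14312843)·8/5 + 1438254/14312843·341/108 = 1/6 ✓
b·c³: 80010925/128815587·729/1000 + (-1347300/14312843)·226981/46656 + 1438254/14312843·1 = 2947400203/30915740880 ≠ 1/4 ⇒ order 3.
b·(c∘Ac): (-1347300/14312843)·122/45 + 1438254/14312843·341/108 = 5330843/85877058 ≠ 1/8
b·Ac²: (-1347300/14312843)·36/25 + 1438254/14312843·207889/48600 = 11372652367/38644676100 ≠ 1/12
b·A²c: 1438254/14312843·128/75 = 61365504/357821075 ≠ 1/24

3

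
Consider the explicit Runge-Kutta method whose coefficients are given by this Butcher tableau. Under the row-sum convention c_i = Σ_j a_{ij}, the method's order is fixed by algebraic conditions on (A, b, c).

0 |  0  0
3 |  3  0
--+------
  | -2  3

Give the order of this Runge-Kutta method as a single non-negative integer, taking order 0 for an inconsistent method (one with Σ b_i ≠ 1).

b = (-2, 3)
c = (0, 3)
Σ b_i: (-2)·1 + 3·1 = 1 ✓
b·c: 3·3 = 9 ≠ 1/2 ⇒ order 1.

1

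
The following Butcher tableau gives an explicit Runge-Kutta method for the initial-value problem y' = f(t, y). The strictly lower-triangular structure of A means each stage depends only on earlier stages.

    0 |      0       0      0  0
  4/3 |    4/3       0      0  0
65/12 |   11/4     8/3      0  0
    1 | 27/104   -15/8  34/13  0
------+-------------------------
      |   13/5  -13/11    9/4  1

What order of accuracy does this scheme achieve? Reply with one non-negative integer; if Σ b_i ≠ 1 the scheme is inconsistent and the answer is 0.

b = (13/5, -13/11, 9/4, 1)
c = (0, 4/3, 65/12, 1)
Ac = (0, 0, 32/9, 35/3)
Σ b_i: 13/5·1 + (-13/11)·1 + 9/4·1 + 1·1 = 1027/220 ≠ 1 ⇒ order 0.

0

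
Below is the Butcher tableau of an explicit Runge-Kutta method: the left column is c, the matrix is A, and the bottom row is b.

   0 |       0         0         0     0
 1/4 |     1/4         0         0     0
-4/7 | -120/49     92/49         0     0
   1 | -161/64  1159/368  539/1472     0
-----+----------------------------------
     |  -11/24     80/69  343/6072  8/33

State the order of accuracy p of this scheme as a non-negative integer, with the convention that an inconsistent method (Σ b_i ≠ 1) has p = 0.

4

b = (-11/24, 80/69, 343/6072, 8/33)
c = (0, 1/4, -4/7, 1)
Ac = (0, 0, 23/49, 37/64)
Σ b_i: (-11/24)·1 + 80/69·1 + 343/6072·1 + 8/33·1 = 1 ✓
b·c: 80/69·1/4 + 343/6072·(-4/7) + 8/33·1 = 1/2 ✓
b·c²: 80/69·1/16 + 343/6072·16/49 + 8/33·1 = 1/3 ✓
b·Ac: 343/6072·23/49 + 8/33·37/64 = 1/6 ✓
b·c³: 80/69·1/64 + 343/6072·(-64/343) + 8/33·1 = 1/4 ✓
b·(c∘Ac): 343/6072·(-92/343) + 8/33·37/64 = 1/8 ✓
b·Ac²: 343/6072·23/196 + 8/33·81/256 = 1/12 ✓
b·A²c: 8/33·11/64 = 1/24 ✓; 4 stages ⇒ order 4.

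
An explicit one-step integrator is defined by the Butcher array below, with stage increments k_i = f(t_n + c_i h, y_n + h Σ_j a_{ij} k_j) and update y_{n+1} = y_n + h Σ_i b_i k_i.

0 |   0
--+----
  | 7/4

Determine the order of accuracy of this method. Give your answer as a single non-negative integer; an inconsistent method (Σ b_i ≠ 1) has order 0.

0

b = (7/4)
c = (0)
Σ b_i: 7/4·1 = 7/4 ≠ 1 ⇒ order 0.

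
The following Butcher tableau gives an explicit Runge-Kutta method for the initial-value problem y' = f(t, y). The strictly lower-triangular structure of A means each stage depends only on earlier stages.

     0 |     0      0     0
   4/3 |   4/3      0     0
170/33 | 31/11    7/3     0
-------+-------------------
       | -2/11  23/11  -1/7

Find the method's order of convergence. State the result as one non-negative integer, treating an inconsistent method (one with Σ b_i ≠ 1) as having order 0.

0

b = (-2/11, 23/11, -1/7)
c = (0, 4/3, 170/33)
Ac = (0, 0, 28/9)
Σ b_i: (-2/11)·1 + 23/11·1 + (-1/7)·1 = 136/77 ≠ 1 ⇒ order 0.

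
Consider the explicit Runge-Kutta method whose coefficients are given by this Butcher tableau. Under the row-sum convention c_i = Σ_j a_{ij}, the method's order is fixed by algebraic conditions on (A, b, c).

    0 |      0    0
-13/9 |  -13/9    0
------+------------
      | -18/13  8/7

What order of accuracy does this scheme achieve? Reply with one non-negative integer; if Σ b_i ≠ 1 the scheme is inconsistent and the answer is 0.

b = (-18/13, 8/7)
c = (0, -13/9)
Σ b_i: (-18/13)·1 + 8/7·1 = -22/91 ≠ 1 ⇒ order 0.

0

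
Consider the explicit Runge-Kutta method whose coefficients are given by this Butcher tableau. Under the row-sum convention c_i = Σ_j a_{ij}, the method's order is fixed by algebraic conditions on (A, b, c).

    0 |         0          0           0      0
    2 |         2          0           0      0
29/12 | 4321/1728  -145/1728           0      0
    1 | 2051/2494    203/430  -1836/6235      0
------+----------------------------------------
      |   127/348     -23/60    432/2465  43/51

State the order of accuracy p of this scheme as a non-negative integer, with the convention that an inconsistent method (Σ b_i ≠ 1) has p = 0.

b = (127/348, -23/60, 432/2465, 43/51)
c = (0, 2, 29/12, 1)
Ac = (0, 0, -145/864, 10/43)
Σ b_i: 127/348·1 + (-23/60)·1 + 432/2465·1 + 43/51·1 = 1 ✓
b·c: (-23/60)·2 + 432/2465·29/12 + 43/51·1 = 1/2 ✓
b·c²: (-23/60)·4 + 432/2465·841/144 + 43/51·1 = 1/3 ✓
b·Ac: 432/2465·(-145/864) + 43/51·10/43 = 1/6 ✓
b·c³: (-23/60)·8 + 432/2465·24389/1728 + 43/51·1 = 1/4 ✓
b·(c∘Ac): 432/2465·(-4205/10368) + 43/51·10/43 = 1/8 ✓
b·Ac²: 432/2465·(-145/432) + 43/51·29/172 = 1/12 ✓
b·A²c: 43/51·17/344 = 1/24 ✓; 4 stages ⇒ order 4.

4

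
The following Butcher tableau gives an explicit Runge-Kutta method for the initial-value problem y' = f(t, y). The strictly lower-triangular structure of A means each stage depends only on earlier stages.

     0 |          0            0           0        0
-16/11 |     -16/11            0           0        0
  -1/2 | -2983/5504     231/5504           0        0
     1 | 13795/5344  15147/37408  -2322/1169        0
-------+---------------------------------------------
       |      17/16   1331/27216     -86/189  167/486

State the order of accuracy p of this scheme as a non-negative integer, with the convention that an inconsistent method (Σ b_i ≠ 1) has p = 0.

4

b = (17/16, 1331/27216, -86/189, 167/486)
c = (0, -16/11, -1/2, 1)
Ac = (0, 0, -21/344, 135/334)
Σ b_i: 17/16·1 + 1331/27216·1 + (-86/189)·1 + 167/486·1 = 1 ✓
b·c: 1331/27216·(-16/11) + (-86/189)·(-1/2) + 167/486·1 = 1/2 ✓
b·c²: 1331/27216·256/121 + (-86/189)·1/4 + 167/486·1 = 1/3 ✓
b·Ac: (-86/189)·(-21/344) + 167/486·135/334 = 1/6 ✓
b·c³: 1331/27216·(-4096/1331) + (-86/189)·(-1/8) + 167/486·1 = 1/4 ✓
b·(c∘Ac): (-86/189)·21/688 + 167/486·135/334 = 1/8 ✓
b·Ac²: (-86/189)·42/473 + 167/486·1323/3674 = 1/12 ✓
b·A²c: 167/486·81/668 = 1/24 ✓; 4 stages ⇒ order 4.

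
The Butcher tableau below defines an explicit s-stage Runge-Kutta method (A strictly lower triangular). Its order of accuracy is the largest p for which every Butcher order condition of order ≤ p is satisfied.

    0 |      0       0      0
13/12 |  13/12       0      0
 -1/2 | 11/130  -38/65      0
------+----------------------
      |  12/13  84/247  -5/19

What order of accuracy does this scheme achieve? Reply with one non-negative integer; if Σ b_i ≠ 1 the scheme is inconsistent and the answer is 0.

3

b = (12/13, 84/247, -5/19)
c = (0, 13/12, -1/2)
Ac = (0, 0, -19/30)
Σ b_i: 12/13·1 + 84/247·1 + (-5/19)·1 = 1 ✓
b·c: 84/247·13/12 + (-5/19)·(-1/2) = 1/2 ✓
b·c²: 84/247·169/144 + (-5/19)·1/4 = 1/3 ✓
b·Ac: (-5/19)·(-19/30) = 1/6 ✓; 3 stages ⇒ order 3.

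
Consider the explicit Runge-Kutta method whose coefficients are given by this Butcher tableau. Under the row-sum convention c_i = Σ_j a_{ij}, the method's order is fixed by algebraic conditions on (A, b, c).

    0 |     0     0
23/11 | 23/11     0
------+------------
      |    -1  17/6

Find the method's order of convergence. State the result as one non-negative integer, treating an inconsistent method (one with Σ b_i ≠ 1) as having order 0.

b = (-1, 17/6)
c = (0, 23/11)
Σ b_i: (-1)·1 + 17/6·1 = 11/6 ≠ 1 ⇒ order 0.

0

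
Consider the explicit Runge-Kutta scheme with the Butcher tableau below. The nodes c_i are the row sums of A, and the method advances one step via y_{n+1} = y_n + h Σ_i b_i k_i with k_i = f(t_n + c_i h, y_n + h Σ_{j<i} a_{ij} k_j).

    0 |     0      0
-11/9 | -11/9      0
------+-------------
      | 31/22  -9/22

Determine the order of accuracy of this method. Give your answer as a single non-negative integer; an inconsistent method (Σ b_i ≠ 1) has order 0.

b = (31/22, -9/22)
c = (0, -11/9)
Σ b_i: 31/22·1 + (-9/22)·1 = 1 ✓
b·c: (-9/22)·(-11/9) = 1/2 ✓; 2 stages ⇒ order 2.

2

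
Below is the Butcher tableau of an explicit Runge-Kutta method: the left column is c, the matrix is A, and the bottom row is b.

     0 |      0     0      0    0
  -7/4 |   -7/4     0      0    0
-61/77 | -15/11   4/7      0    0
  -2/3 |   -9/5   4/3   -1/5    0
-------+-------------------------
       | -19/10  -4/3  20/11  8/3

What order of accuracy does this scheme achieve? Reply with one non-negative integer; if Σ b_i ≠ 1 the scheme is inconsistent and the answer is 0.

b = (-19/10, -4/3, 20/11, 8/3)
c = (0, -7/4, -61/77, -2/3)
Ac = (0, 0, -1, -2512/1155)
Σ b_i: (-19/10)·1 + (-4/3)·1 + 20/11·1 + 8/3·1 = 413/330 ≠ 1 ⇒ order 0.

0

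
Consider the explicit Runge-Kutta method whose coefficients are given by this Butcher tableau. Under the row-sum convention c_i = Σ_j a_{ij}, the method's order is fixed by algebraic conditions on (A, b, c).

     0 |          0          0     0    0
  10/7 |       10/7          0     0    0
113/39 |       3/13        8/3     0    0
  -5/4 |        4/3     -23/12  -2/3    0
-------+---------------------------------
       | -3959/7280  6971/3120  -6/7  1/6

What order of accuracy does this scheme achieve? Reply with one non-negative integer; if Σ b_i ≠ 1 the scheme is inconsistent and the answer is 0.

b = (-3959/7280, 6971/3120, -6/7, 1/6)
c = (0, 10/7, 113/39, -5/4)
Ac = (0, 0, 80/21, -7649/1638)
Σ b_i: (-3959/7280)·1 + 6971/3120·1 + (-6/7)·1 + 1/6·1 = 1 ✓
b·c: 6971/3120·10/7 + (-6/7)·113/39 + 1/6·(-5/4) = 1/2 ✓
b·c²: 6971/3120·100/49 + (-6/7)·12769/1521 + 1/6·25/16 = -1888567/794976 ≠ 1/3 ⇒ order 2.
b·Ac: (-6/7)·80/21 + 1/6·(-7649/1638) = -278183/68796 ≠ 1/6

2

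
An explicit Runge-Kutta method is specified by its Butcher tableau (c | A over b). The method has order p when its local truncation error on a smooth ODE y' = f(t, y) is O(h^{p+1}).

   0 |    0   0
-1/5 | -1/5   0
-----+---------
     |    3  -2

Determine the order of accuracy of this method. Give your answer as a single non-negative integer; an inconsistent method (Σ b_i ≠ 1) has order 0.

1

b = (3, -2)
c = (0, -1/5)
Σ b_i: 3·1 + (-2)·1 = 1 ✓
b·c: (-2)·(-1/5) = 2/5 ≠ 1/2 ⇒ order 1.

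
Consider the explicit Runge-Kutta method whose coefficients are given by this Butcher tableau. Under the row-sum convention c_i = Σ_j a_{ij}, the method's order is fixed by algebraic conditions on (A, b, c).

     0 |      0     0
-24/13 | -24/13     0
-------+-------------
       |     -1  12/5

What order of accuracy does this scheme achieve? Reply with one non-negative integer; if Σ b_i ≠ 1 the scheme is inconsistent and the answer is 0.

0

b = (-1, 12/5)
c = (0, -24/13)
Σ b_i: (-1)·1 + 12/5·1 = 7/5 ≠ 1 ⇒ order 0.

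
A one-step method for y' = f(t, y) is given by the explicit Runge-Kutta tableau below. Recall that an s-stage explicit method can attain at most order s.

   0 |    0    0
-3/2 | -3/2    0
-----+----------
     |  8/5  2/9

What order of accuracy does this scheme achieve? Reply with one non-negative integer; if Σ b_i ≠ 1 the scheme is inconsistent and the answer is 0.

0

b = (8/5, 2/9)
c = (0, -3/2)
Σ b_i: 8/5·1 + 2/9·1 = 82/45 ≠ 1 ⇒ order 0.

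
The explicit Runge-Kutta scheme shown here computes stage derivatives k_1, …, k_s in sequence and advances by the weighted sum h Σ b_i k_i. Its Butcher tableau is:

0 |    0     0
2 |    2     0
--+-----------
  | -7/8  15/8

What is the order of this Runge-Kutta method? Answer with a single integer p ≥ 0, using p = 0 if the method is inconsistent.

1

b = (-7/8, 15/8)
c = (0, 2)
Σ b_i: (-7/8)·1 + 15/8·1 = 1 ✓
b·c: 15/8·2 = 15/4 ≠ 1/2 ⇒ order 1.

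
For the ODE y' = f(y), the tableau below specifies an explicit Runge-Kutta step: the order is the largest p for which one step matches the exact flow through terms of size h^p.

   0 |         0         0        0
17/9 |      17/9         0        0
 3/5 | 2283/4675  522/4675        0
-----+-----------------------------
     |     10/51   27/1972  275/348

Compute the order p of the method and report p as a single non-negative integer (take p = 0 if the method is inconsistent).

3

b = (10/51, 27/1972, 275/348)
c = (0, 17/9, 3/5)
Ac = (0, 0, 58/275)
Σ b_i: 10/51·1 + 27/1972·1 + 275/348·1 = 1 ✓
b·c: 27/1972·17/9 + 275/348·3/5 = 1/2 ✓
b·c²: 27/1972·289/81 + 275/348·9/25 = 1/3 ✓
b·Ac: 275/348·58/275 = 1/6 ✓; 3 stages ⇒ order 3.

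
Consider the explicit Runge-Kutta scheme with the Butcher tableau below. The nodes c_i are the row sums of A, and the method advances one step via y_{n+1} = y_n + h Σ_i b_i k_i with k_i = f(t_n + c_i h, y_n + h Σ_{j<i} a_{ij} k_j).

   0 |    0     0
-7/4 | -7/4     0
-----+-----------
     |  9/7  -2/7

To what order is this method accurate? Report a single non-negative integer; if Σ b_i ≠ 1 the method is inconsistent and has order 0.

b = (9/7, -2/7)
c = (0, -7/4)
Σ b_i: 9/7·1 + (-2/7)·1 = 1 ✓
b·c: (-2/7)·(-7/4) = 1/2 ✓; 2 stages ⇒ order 2.

2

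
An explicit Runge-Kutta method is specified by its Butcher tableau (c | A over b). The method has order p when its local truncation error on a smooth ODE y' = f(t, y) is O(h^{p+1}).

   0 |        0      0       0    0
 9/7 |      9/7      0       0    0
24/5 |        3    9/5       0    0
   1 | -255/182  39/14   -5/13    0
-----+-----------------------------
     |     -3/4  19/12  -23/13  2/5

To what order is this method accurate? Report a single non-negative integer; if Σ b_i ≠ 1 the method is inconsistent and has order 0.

b = (-3/4, 19/12, -23/13, 2/5)
c = (0, 9/7, 24/5, 1)
Ac = (0, 0, 81/35, 2211/1274)
Σ b_i: (-3/4)·1 + 19/12·1 + (-23/13)·1 + 2/5·1 = -209/390 ≠ 1 ⇒ order 0.

0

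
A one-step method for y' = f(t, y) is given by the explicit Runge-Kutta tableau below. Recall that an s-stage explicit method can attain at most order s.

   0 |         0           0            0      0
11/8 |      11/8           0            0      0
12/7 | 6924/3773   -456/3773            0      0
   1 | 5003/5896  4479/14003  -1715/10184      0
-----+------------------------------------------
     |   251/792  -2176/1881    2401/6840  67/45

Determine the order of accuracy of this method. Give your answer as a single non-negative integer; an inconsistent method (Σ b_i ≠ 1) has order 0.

b = (251/792, -2176/1881, 2401/6840, 67/45)
c = (0, 11/8, 12/7, 1)
Ac = (0, 0, -57/343, 81/536)
Σ b_i: 251/792·1 + (-2176/1881)·1 + 2401/6840·1 + 67/45·1 = 1 ✓
b·c: (-2176/1881)·11/8 + 2401/6840·12/7 + 67/45·1 = 1/2 ✓
b·c²: (-2176/1881)·121/64 + 2401/6840·144/49 + 67/45·1 = 1/3 ✓
b·Ac: 2401/6840·(-57/343) + 67/45·81/536 = 1/6 ✓
b·c³: (-2176/1881)·1331/512 + 2401/6840·1728/343 + 67/45·1 = 1/4 ✓
b·(c∘Ac): 2401/6840·(-684/2401) + 67/45·81/536 = 1/8 ✓
b·Ac²: 2401/6840·(-627/2744) + 67/45·471/4288 = 1/12 ✓
b·A²c: 67/45·15/536 = 1/24 ✓; 4 stages ⇒ order 4.

4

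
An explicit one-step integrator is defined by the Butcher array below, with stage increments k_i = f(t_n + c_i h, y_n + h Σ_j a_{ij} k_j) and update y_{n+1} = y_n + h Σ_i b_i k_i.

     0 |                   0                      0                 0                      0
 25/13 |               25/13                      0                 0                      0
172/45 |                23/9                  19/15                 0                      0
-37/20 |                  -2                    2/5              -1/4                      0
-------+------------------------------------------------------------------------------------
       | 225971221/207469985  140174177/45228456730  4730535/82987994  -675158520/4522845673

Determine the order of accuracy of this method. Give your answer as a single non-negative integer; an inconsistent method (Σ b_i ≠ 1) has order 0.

3

b = (225971221/207469985, 140174177/45228456730, 4730535/82987994, -675158520/4522845673)
c = (0, 25/13, 172/45, -37/20)
Ac = (0, 0, 95/39, -109/585)
Σ b_i: 225971221/207469985·1 + 140174177/45228456730·1 + 4730535/82987994·1 + (-675158520/4522845673)·1 = 1 ✓
b·c: 140174177/45228456730·25/13 + 4730535/82987994·172/45 + (-675158520/4522845673)·(-37/20) = 1/2 ✓
b·c²: 140174177/45228456730·625/169 + 4730535/82987994·29584/2025 + (-675158520/4522845673)·1369/400 = 1/3 ✓
b·Ac: 4730535/82987994·95/39 + (-675158520/4522845673)·(-109/585) = 1/6 ✓
b·c³: 140174177/45228456730·15625/2197 + 4730535/82987994·5088448/91125 + (-675158520/4522845673)·(-50653/8000) = 12089189532457/2912878589400 ≠ 1/4 ⇒ order 3.
b·(c∘Ac): 4730535/82987994·3268/351 + (-675158520/4522845673)·4033/11700 = 3877926796/8091329415 ≠ 1/8
b·Ac²: 4730535/82987994·2375/507 + (-675158520/4522845673)·(-743674/342225) = 9388781112253/15875188312230 ≠ 1/12
b·A²c: (-675158520/4522845673)·(-95/156) = 5345004950/58796993749 ≠ 1/24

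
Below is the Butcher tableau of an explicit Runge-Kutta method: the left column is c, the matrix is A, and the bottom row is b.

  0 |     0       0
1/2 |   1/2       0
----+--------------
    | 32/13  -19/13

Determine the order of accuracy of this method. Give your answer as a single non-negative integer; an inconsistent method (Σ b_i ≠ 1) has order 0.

b = (32/13, -19/13)
c = (0, 1/2)
Σ b_i: 32/13·1 + (-19/13)·1 = 1 ✓
b·c: (-19/13)·1/2 = -19/26 ≠ 1/2 ⇒ order 1.

1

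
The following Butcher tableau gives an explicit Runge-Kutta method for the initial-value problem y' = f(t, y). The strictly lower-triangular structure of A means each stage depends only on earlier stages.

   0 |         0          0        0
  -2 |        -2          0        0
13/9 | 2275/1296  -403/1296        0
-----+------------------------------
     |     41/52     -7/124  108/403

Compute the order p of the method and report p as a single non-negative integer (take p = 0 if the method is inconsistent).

3

b = (41/52, -7/124, 108/403)
c = (0, -2, 13/9)
Ac = (0, 0, 403/648)
Σ b_i: 41/52·1 + (-7/124)·1 + 108/403·1 = 1 ✓
b·c: (-7/124)·(-2) + 108/403·13/9 = 1/2 ✓
b·c²: (-7/124)·4 + 108/403·169/81 = 1/3 ✓
b·Ac: 108/403·403/648 = 1/6 ✓; 3 stages ⇒ order 3.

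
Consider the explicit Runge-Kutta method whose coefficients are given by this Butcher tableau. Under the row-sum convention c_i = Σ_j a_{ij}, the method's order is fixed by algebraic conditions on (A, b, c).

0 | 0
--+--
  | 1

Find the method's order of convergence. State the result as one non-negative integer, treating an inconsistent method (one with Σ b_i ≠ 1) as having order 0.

1

b = (1)
c = (0)
Σ b_i: 1·1 = 1 ✓; 1 stage ⇒ order 1.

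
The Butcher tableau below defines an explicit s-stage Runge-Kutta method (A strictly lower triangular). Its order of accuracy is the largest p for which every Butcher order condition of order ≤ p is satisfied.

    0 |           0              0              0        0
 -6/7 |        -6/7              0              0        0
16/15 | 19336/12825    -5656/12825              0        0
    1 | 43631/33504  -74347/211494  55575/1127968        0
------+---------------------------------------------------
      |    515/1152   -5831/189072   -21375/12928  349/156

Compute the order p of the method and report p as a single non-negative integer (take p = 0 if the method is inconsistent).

b = (515/1152, -5831/189072, -21375/12928, 349/156)
c = (0, -6/7, 16/15, 1)
Ac = (0, 0, 1616/4275, 247/698)
Σ b_i: 515/1152·1 + (-5831/189072)·1 + (-21375/12928)·1 + 349/156·1 = 1 ✓
b·c: (-5831/189072)·(-6/7) + (-21375/12928)·16/15 + 349/156·1 = 1/2 ✓
b·c²: (-5831/189072)·36/49 + (-21375/12928)·256/225 + 349/156·1 = 1/3 ✓
b·Ac: (-21375/12928)·1616/4275 + 349/156·247/698 = 1/6 ✓
b·c³: (-5831/189072)·(-216/343) + (-21375/12928)·4096/3375 + 349/156·1 = 1/4 ✓
b·(c∘Ac): (-21375/12928)·25856/64125 + 349/156·247/698 = 1/8 ✓
b·Ac²: (-21375/12928)·(-3232/9975) + 349/156·(-494/2443) = 1/12 ✓
b·A²c: 349/156·13/698 = 1/24 ✓; 4 stages ⇒ order 4.

4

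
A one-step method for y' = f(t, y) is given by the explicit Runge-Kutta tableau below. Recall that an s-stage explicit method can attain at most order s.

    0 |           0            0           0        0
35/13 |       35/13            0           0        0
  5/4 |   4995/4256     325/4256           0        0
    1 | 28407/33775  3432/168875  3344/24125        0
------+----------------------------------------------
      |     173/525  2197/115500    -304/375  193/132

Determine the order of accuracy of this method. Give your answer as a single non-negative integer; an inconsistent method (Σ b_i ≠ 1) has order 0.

b = (173/525, 2197/115500, -304/375, 193/132)
c = (0, 35/13, 5/4, 1)
Ac = (0, 0, 125/608, 44/193)
Σ b_i: 173/525·1 + 2197/115500·1 + (-304/375)·1 + 193/132·1 = 1 ✓
b·c: 2197/115500·35/13 + (-304/375)·5/4 + 193/132·1 = 1/2 ✓
b·c²: 2197/115500·1225/169 + (-304/375)·25/16 + 193/132·1 = 1/3 ✓
b·Ac: (-304/375)·125/608 + 193/132·44/193 = 1/6 ✓
b·c³: 2197/115500·42875/2197 + (-304/375)·125/64 + 193/132·1 = 1/4 ✓
b·(c∘Ac): (-304/375)·625/2432 + 193/132·44/193 = 1/8 ✓
b·Ac²: (-304/375)·4375/7904 + 193/132·913/2509 = 1/12 ✓
b·A²c: 193/132·11/386 = 1/24 ✓; 4 stages ⇒ order 4.

4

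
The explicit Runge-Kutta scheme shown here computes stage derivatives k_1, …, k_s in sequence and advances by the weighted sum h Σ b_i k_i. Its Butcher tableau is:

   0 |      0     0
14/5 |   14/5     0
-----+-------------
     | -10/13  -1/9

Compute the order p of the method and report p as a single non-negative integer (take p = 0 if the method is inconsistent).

b = (-10/13, -1/9)
c = (0, 14/5)
Σ b_i: (-10/13)·1 + (-1/9)·1 = -103/117 ≠ 1 ⇒ order 0.

0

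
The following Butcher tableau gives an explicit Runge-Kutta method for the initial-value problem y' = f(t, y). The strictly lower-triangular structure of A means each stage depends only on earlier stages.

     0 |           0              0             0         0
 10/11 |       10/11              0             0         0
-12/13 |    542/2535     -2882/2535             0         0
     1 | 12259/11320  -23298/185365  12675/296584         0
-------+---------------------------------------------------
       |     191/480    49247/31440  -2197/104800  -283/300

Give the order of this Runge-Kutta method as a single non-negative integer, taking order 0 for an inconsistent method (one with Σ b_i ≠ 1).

b = (191/480, 49247/31440, -2197/104800, -283/300)
c = (0, 10/11, -12/13, 1)
Ac = (0, 0, -524/507, -87/566)
Σ b_i: 191/480·1 + 49247/31440·1 + (-2197/104800)·1 + (-283/300)·1 = 1 ✓
b·c: 49247/31440·10/11 + (-2197/104800)·(-12/13) + (-283/300)·1 = 1/2 ✓
b·c²: 49247/31440·100/121 + (-2197/104800)·144/169 + (-283/300)·1 = 1/3 ✓
b·Ac: (-2197/104800)·(-524/507) + (-283/300)·(-87/566) = 1/6 ✓
b·c³: 49247/31440·1000/1331 + (-2197/104800)·(-1728/2197) + (-283/300)·1 = 1/4 ✓
b·(c∘Ac): (-2197/104800)·2096/2197 + (-283/300)·(-87/566) = 1/8 ✓
b·Ac²: (-2197/104800)·(-5240/5577) + (-283/300)·(-210/3113) = 1/12 ✓
b·A²c: (-283/300)·(-25/566) = 1/24 ✓; 4 stages ⇒ order 4.

4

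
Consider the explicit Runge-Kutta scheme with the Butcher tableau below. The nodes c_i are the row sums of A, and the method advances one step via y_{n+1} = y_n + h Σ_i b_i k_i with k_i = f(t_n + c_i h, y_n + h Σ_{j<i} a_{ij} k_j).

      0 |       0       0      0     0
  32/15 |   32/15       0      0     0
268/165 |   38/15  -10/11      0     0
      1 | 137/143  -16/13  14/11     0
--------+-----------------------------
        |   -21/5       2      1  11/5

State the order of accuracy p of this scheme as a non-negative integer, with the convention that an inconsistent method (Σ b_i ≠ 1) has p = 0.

b = (-21/5, 2, 1, 11/5)
c = (0, 32/15, 268/165, 1)
Ac = (0, 0, -64/33, -4392/7865)
Σ b_i: (-21/5)·1 + 2·1 + 1·1 + 11/5·1 = 1 ✓
b·c: 2·32/15 + 1·268/165 + 11/5·1 = 89/11 ≠ 1/2 ⇒ order 1.

1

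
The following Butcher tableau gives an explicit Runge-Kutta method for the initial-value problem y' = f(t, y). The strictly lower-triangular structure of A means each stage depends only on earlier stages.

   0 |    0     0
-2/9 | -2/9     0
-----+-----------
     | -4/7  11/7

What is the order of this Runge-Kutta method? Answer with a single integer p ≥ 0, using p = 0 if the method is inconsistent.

b = (-4/7, 11/7)
c = (0, -2/9)
Σ b_i: (-4/7)·1 + 11/7·1 = 1 ✓
b·c: 11/7·(-2/9) = -22/63 ≠ 1/2 ⇒ order 1.

1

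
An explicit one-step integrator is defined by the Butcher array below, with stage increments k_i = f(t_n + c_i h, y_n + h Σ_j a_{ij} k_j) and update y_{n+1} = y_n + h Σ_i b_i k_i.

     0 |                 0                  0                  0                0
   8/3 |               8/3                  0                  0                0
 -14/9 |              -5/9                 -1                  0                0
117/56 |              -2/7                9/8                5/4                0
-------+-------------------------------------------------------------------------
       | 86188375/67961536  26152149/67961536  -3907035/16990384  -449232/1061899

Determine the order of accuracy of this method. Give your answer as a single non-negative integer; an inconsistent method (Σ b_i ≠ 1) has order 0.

b = (86188375/67961536, 26152149/67961536, -3907035/16990384, -449232/1061899)
c = (0, 8/3, -14/9, 117/56)
Ac = (0, 0, -8/3, 19/18)
Σ b_i: 86188375/67961536·1 + 26152149/67961536·1 + (-3907035/16990384)·1 + (-449232/1061899)·1 = 1 ✓
b·c: 26152149/67961536·8/3 + (-3907035/16990384)·(-14/9) + (-449232/1061899)·117/56 = 1/2 ✓
b·c²: 26152149/67961536·64/9 + (-3907035/16990384)·196/81 + (-449232/1061899)·13689/3136 = 1/3 ✓
b·Ac: (-3907035/16990384)·(-8/3) + (-449232/1061899)·19/18 = 1/6 ✓
b·c³: 26152149/67961536·512/27 + (-3907035/16990384)·(-2744/729) + (-449232/1061899)·1601613/175616 = 9215027855/2140788384 ≠ 1/4 ⇒ order 3.
b·(c∘Ac): (-3907035/16990384)·112/27 + (-449232/1061899)·247/112 = -2003652/1061899 ≠ 1/8
b·Ac²: (-3907035/16990384)·(-64/9) + (-449232/1061899)·893/81 = -86836972/28671273 ≠ 1/12
b·A²c: (-449232/1061899)·(-10/3) = 1497440/1061899 ≠ 1/24

3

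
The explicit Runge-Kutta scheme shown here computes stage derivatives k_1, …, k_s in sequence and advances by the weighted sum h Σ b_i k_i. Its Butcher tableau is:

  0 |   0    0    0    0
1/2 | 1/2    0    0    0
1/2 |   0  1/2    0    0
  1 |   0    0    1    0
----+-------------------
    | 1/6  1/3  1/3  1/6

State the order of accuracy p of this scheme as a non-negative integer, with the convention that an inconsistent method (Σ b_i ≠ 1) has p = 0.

b = (1/6, 1/3, 1/3, 1/6)
c = (0, 1/2, 1/2, 1)
Ac = (0, 0, 1/4, 1/2)
Σ b_i: 1/6·1 + 1/3·1 + 1/3·1 + 1/6·1 = 1 ✓
b·c: 1/3·1/2 + 1/3·1/2 + 1/6·1 = 1/2 ✓
b·c²: 1/3·1/4 + 1/3·1/4 + 1/6·1 = 1/3 ✓
b·Ac: 1/3·1/4 + 1/6·1/2 = 1/6 ✓
b·c³: 1/3·1/8 + 1/3·1/8 + 1/6·1 = 1/4 ✓
b·(c∘Ac): 1/3·1/8 + 1/6·1/2 = 1/8 ✓
b·Ac²: 1/3·1/8 + 1/6·1/4 = 1/12 ✓
b·A²c: 1/6·1/4 = 1/24 ✓; 4 stages ⇒ order 4.

4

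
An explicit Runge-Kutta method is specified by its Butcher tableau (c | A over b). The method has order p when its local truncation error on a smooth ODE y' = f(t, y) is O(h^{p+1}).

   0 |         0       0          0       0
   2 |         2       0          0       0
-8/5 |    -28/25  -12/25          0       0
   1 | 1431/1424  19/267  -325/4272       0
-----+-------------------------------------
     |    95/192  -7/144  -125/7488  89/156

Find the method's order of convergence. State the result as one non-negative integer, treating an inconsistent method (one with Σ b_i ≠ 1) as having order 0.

4

b = (95/192, -7/144, -125/7488, 89/156)
c = (0, 2, -8/5, 1)
Ac = (0, 0, -24/25, 47/178)
Σ b_i: 95/192·1 + (-7/144)·1 + (-125/7488)·1 + 89/156·1 = 1 ✓
b·c: (-7/144)·2 + (-125/7488)·(-8/5) + 89/156·1 = 1/2 ✓
b·c²: (-7/144)·4 + (-125/7488)·64/25 + 89/156·1 = 1/3 ✓
b·Ac: (-125/7488)·(-24/25) + 89/156·47/178 = 1/6 ✓
b·c³: (-7/144)·8 + (-125/7488)·(-512/125) + 89/156·1 = 1/4 ✓
b·(c∘Ac): (-125/7488)·192/125 + 89/156·47/178 = 1/8 ✓
b·Ac²: (-125/7488)·(-48/25) + 89/156·8/89 = 1/12 ✓
b·A²c: 89/156·13/178 = 1/24 ✓; 4 stages ⇒ order 4.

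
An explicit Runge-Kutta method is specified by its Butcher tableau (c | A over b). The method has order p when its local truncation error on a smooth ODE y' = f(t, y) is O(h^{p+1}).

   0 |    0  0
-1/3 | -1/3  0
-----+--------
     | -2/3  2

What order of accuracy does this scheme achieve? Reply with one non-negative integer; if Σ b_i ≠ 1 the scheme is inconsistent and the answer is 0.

0

b = (-2/3, 2)
c = (0, -1/3)
Σ b_i: (-2/3)·1 + 2·1 = 4/3 ≠ 1 ⇒ order 0.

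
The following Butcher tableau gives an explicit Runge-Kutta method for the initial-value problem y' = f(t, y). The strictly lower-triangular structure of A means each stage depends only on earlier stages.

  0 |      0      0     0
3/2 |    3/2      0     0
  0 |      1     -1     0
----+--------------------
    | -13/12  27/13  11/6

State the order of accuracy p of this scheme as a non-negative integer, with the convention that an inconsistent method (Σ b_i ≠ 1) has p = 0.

0

b = (-13/12, 27/13, 11/6)
c = (0, 3/2, 0)
Ac = (0, 0, -3/2)
Σ b_i: (-13/12)·1 + 27/13·1 + 11/6·1 = 147/52 ≠ 1 ⇒ order 0.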